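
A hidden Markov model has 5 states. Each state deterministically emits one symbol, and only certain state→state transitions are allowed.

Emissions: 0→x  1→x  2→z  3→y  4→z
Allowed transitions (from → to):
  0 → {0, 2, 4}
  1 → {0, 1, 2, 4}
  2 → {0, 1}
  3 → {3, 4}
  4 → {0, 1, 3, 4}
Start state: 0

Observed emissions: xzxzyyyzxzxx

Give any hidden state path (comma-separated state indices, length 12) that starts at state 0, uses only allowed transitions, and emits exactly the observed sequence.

  0: obs=x cand={0,1} pick 0 [start]
  1: obs=z cand={2,4} pick 2 [0->2 ok]
  2: obs=x cand={0,1} pick 0 [2->0 ok]
  3: obs=z cand={2,4} pick 4 [0->4 ok]
  4: obs=y cand={3} pick 3 [4->3 ok]
  5: obs=y cand={3} pick 3 [3->3 ok]
  6: obs=y cand={3} pick 3 [3->3 ok]
  7: obs=z cand={2,4} pick 4 [3->4 ok]
  8: obs=x cand={0,1} pick 0 [4->0 ok]
  9: obs=z cand={2,4} pick 4 [0->4 ok]
  10: obs=x cand={0,1} pick 0 [4->0 ok]
  11: obs=x cand={0,1} pick 0 [0->0 ok]

0,2,0,4,3,3,3,4,0,4,0,0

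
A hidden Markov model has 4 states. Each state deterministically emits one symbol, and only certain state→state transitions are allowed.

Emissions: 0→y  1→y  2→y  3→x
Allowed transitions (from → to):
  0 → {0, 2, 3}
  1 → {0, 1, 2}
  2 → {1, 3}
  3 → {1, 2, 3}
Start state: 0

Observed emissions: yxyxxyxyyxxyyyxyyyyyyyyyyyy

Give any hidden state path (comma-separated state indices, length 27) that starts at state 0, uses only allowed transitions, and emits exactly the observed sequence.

0,3,2,3,3,2,3,1,0,3,3,2,1,0,3,1,1,2,1,0,0,0,2,1,1,2,1

  [0] y  {0,1,2}  => 0  start
  [1] x  {3}  => 3  0->3 ok
  [2] y  {0,1,2}  => 2  3->2 ok
  [3] x  {3}  => 3  2->3 ok
  [4] x  {3}  => 3  3->3 ok
  [5] y  {0,1,2}  => 2  3->2 ok
  [6] x  {3}  => 3  2->3 ok
  [7] y  {0,1,2}  => 1  3->1 ok
  [8] y  {0,1,2}  => 0  1->0 ok
  [9] x  {3}  => 3  0->3 ok
  [10] x  {3}  => 3  3->3 ok
  [11] y  {0,1,2}  => 2  3->2 ok
  [12] y  {0,1,2}  => 1  2->1 ok
  [13] y  {0,1,2}  => 0  1->0 ok
  [14] x  {3}  => 3  0->3 ok
  [15] y  {0,1,2}  => 1  3->1 ok
  [16] y  {0,1,2}  => 1  1->1 ok
  [17] y  {0,1,2}  => 2  1->2 ok
  [18] y  {0,1,2}  => 1  2->1 ok
  [19] y  {0,1,2}  => 0  1->0 ok
  [20] y  {0,1,2}  => 0  0->0 ok
  [21] y  {0,1,2}  => 0  0->0 ok
  [22] y  {0,1,2}  => 2  0->2 ok
  [23] y  {0,1,2}  => 1  2->1 ok
  [24] y  {0,1,2}  => 1  1->1 ok
  [25] y  {0,1,2}  => 2  1->2 ok
  [26] y  {0,1,2}  => 1  2->1 ok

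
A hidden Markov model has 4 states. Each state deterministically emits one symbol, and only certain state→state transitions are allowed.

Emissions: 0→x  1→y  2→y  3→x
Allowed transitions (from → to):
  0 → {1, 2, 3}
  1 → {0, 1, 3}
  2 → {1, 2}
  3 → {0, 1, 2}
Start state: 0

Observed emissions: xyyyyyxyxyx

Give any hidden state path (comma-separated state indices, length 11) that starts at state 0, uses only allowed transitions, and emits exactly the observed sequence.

0,2,2,1,1,1,3,1,3,1,0

  0: obs=x cand={0,3} pick 0 [start]
  1: obs=y cand={1,2} pick 2 [0->2 ok]
  2: obs=y cand={1,2} pick 2 [2->2 ok]
  3: obs=y cand={1,2} pick 1 [2->1 ok]
  4: obs=y cand={1,2} pick 1 [1->1 ok]
  5: obs=y cand={1,2} pick 1 [1->1 ok]
  6: obs=x cand={0,3} pick 3 [1->3 ok]
  7: obs=y cand={1,2} pick 1 [3->1 ok]
  8: obs=x cand={0,3} pick 3 [1->3 ok]
  9: obs=y cand={1,2} pick 1 [3->1 ok]
  10: obs=x cand={0,3} pick 0 [1->0 ok]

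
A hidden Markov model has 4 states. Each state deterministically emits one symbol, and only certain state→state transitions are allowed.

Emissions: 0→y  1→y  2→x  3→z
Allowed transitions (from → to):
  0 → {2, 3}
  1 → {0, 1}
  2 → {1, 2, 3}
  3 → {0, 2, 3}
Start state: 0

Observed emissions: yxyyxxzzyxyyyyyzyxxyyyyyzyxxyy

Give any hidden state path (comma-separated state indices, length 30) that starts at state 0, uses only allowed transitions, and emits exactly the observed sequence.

  t0 'y' -> {0,1}, take 0 (start)
  t1 'x' -> {2}, take 2 (0->2 ok)
  t2 'y' -> {0,1}, take 1 (2->1 ok)
  t3 'y' -> {0,1}, take 0 (1->0 ok)
  t4 'x' -> {2}, take 2 (0->2 ok)
  t5 'x' -> {2}, take 2 (2->2 ok)
  t6 'z' -> {3}, take 3 (2->3 ok)
  t7 'z' -> {3}, take 3 (3->3 ok)
  t8 'y' -> {0,1}, take 0 (3->0 ok)
  t9 'x' -> {2}, take 2 (0->2 ok)
  t10 'y' -> {0,1}, take 1 (2->1 ok)
  t11 'y' -> {0,1}, take 1 (1->1 ok)
  t12 'y' -> {0,1}, take 1 (1->1 ok)
  t13 'y' -> {0,1}, take 1 (1->1 ok)
  t14 'y' -> {0,1}, take 0 (1->0 ok)
  t15 'z' -> {3}, take 3 (0->3 ok)
  t16 'y' -> {0,1}, take 0 (3->0 ok)
  t17 'x' -> {2}, take 2 (0->2 ok)
  t18 'x' -> {2}, take 2 (2->2 ok)
  t19 'y' -> {0,1}, take 1 (2->1 ok)
  t20 'y' -> {0,1}, take 1 (1->1 ok)
  t21 'y' -> {0,1}, take 1 (1->1 ok)
  t22 'y' -> {0,1}, take 1 (1->1 ok)
  t23 'y' -> {0,1}, take 0 (1->0 ok)
  t24 'z' -> {3}, take 3 (0->3 ok)
  t25 'y' -> {0,1}, take 0 (3->0 ok)
  t26 'x' -> {2}, take 2 (0->2 ok)
  t27 'x' -> {2}, take 2 (2->2 ok)
  t28 'y' -> {0,1}, take 1 (2->1 ok)
  t29 'y' -> {0,1}, take 0 (1->0 ok)

0,2,1,0,2,2,3,3,0,2,1,1,1,1,0,3,0,2,2,1,1,1,1,0,3,0,2,2,1,0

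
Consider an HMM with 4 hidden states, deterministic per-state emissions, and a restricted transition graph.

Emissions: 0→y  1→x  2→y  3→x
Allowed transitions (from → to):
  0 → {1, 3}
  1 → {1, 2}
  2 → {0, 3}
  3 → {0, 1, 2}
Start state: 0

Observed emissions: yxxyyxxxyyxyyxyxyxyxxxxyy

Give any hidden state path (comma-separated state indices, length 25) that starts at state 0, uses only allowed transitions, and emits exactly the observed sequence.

0,1,1,2,0,1,1,1,2,0,3,2,0,1,2,3,0,3,0,3,1,1,1,2,0

  pos 0: y in {0,2}, choose 0; start
  pos 1: x in {1,3}, choose 1; 0->1 ok
  pos 2: x in {1,3}, choose 1; 1->1 ok
  pos 3: y in {0,2}, choose 2; 1->2 ok
  pos 4: y in {0,2}, choose 0; 2->0 ok
  pos 5: x in {1,3}, choose 1; 0->1 ok
  pos 6: x in {1,3}, choose 1; 1->1 ok
  pos 7: x in {1,3}, choose 1; 1->1 ok
  pos 8: y in {0,2}, choose 2; 1->2 ok
  pos 9: y in {0,2}, choose 0; 2->0 ok
  pos 10: x in {1,3}, choose 3; 0->3 ok
  pos 11: y in {0,2}, choose 2; 3->2 ok
  pos 12: y in {0,2}, choose 0; 2->0 ok
  pos 13: x in {1,3}, choose 1; 0->1 ok
  pos 14: y in {0,2}, choose 2; 1->2 ok
  pos 15: x in {1,3}, choose 3; 2->3 ok
  pos 16: y in {0,2}, choose 0; 3->0 ok
  pos 17: x in {1,3}, choose 3; 0->3 ok
  pos 18: y in {0,2}, choose 0; 3->0 ok
  pos 19: x in {1,3}, choose 3; 0->3 ok
  pos 20: x in {1,3}, choose 1; 3->1 ok
  pos 21: x in {1,3}, choose 1; 1->1 ok
  pos 22: x in {1,3}, choose 1; 1->1 ok
  pos 23: y in {0,2}, choose 2; 1->2 ok
  pos 24: y in {0,2}, choose 0; 2->0 ok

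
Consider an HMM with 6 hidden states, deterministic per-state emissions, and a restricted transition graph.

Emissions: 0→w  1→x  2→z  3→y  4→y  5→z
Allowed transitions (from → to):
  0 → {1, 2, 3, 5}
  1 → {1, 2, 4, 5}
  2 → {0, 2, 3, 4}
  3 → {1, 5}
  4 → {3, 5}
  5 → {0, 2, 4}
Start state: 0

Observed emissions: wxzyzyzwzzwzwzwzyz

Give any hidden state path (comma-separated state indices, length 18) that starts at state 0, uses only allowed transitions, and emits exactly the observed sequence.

0,1,2,4,5,4,5,0,2,2,0,5,0,5,0,2,4,5

  [0] w  {0}  => 0  start
  [1] x  {1}  => 1  0->1 ok
  [2] z  {2,5}  => 2  1->2 ok
  [3] y  {3,4}  => 4  2->4 ok
  [4] z  {2,5}  => 5  4->5 ok
  [5] y  {3,4}  => 4  5->4 ok
  [6] z  {2,5}  => 5  4->5 ok
  [7] w  {0}  => 0  5->0 ok
  [8] z  {2,5}  => 2  0->2 ok
  [9] z  {2,5}  => 2  2->2 ok
  [10] w  {0}  => 0  2->0 ok
  [11] z  {2,5}  => 5  0->5 ok
  [12] w  {0}  => 0  5->0 ok
  [13] z  {2,5}  => 5  0->5 ok
  [14] w  {0}  => 0  5->0 ok
  [15] z  {2,5}  => 2  0->2 ok
  [16] y  {3,4}  => 4  2->4 ok
  [17] z  {2,5}  => 5  4->5 ok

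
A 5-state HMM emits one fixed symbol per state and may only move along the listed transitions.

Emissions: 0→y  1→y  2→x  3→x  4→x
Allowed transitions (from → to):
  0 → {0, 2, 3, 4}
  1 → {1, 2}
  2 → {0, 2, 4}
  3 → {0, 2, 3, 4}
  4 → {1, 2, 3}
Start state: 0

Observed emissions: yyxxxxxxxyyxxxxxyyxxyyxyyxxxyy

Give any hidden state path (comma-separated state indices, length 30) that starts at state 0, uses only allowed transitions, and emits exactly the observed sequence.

  pos 0: y in {0,1}, choose 0; start
  pos 1: y in {0,1}, choose 0; 0->0 ok
  pos 2: x in {2,3,4}, choose 3; 0->3 ok
  pos 3: x in {2,3,4}, choose 4; 3->4 ok
  pos 4: x in {2,3,4}, choose 2; 4->2 ok
  pos 5: x in {2,3,4}, choose 4; 2->4 ok
  pos 6: x in {2,3,4}, choose 3; 4->3 ok
  pos 7: x in {2,3,4}, choose 3; 3->3 ok
  pos 8: x in {2,3,4}, choose 4; 3->4 ok
  pos 9: y in {0,1}, choose 1; 4->1 ok
  pos 10: y in {0,1}, choose 1; 1->1 ok
  pos 11: x in {2,3,4}, choose 2; 1->2 ok
  pos 12: x in {2,3,4}, choose 4; 2->4 ok
  pos 13: x in {2,3,4}, choose 2; 4->2 ok
  pos 14: x in {2,3,4}, choose 4; 2->4 ok
  pos 15: x in {2,3,4}, choose 2; 4->2 ok
  pos 16: y in {0,1}, choose 0; 2->0 ok
  pos 17: y in {0,1}, choose 0; 0->0 ok
  pos 18: x in {2,3,4}, choose 3; 0->3 ok
  pos 19: x in {2,3,4}, choose 2; 3->2 ok
  pos 20: y in {0,1}, choose 0; 2->0 ok
  pos 21: y in {0,1}, choose 0; 0->0 ok
  pos 22: x in {2,3,4}, choose 3; 0->3 ok
  pos 23: y in {0,1}, choose 0; 3->0 ok
  pos 24: y in {0,1}, choose 0; 0->0 ok
  pos 25: x in {2,3,4}, choose 4; 0->4 ok
  pos 26: x in {2,3,4}, choose 3; 4->3 ok
  pos 27: x in {2,3,4}, choose 3; 3->3 ok
  pos 28: y in {0,1}, choose 0; 3->0 ok
  pos 29: y in {0,1}, choose 0; 0->0 ok

0,0,3,4,2,4,3,3,4,1,1,2,4,2,4,2,0,0,3,2,0,0,3,0,0,4,3,3,0,0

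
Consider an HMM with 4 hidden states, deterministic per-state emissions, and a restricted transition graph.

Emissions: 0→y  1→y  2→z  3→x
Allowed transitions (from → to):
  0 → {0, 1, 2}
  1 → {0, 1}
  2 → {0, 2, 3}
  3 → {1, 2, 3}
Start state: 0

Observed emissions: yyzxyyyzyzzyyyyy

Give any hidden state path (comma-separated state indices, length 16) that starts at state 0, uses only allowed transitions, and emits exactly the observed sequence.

  [0] y  {0,1}  => 0  start
  [1] y  {0,1}  => 0  0->0 ok
  [2] z  {2}  => 2  0->2 ok
  [3] x  {3}  => 3  2->3 ok
  [4] y  {0,1}  => 1  3->1 ok
  [5] y  {0,1}  => 1  1->1 ok
  [6] y  {0,1}  => 0  1->0 ok
  [7] z  {2}  => 2  0->2 ok
  [8] y  {0,1}  => 0  2->0 ok
  [9] z  {2}  => 2  0->2 ok
  [10] z  {2}  => 2  2->2 ok
  [11] y  {0,1}  => 0  2->0 ok
  [12] y  {0,1}  => 1  0->1 ok
  [13] y  {0,1}  => 0  1->0 ok
  [14] y  {0,1}  => 1  0->1 ok
  [15] y  {0,1}  => 0  1->0 ok

0,0,2,3,1,1,0,2,0,2,2,0,1,0,1,0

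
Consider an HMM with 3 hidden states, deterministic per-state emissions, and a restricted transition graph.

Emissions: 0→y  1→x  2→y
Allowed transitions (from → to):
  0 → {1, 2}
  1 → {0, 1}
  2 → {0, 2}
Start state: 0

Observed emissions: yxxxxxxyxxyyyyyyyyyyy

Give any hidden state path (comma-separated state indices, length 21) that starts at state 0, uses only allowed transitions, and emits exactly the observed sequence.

0,1,1,1,1,1,1,0,1,1,0,2,2,2,2,2,0,2,2,0,2

  t0 'y' -> {0,2}, take 0 (start)
  t1 'x' -> {1}, take 1 (0->1 ok)
  t2 'x' -> {1}, take 1 (1->1 ok)
  t3 'x' -> {1}, take 1 (1->1 ok)
  t4 'x' -> {1}, take 1 (1->1 ok)
  t5 'x' -> {1}, take 1 (1->1 ok)
  t6 'x' -> {1}, take 1 (1->1 ok)
  t7 'y' -> {0,2}, take 0 (1->0 ok)
  t8 'x' -> {1}, take 1 (0->1 ok)
  t9 'x' -> {1}, take 1 (1->1 ok)
  t10 'y' -> {0,2}, take 0 (1->0 ok)
  t11 'y' -> {0,2}, take 2 (0->2 ok)
  t12 'y' -> {0,2}, take 2 (2->2 ok)
  t13 'y' -> {0,2}, take 2 (2->2 ok)
  t14 'y' -> {0,2}, take 2 (2->2 ok)
  t15 'y' -> {0,2}, take 2 (2->2 ok)
  t16 'y' -> {0,2}, take 0 (2->0 ok)
  t17 'y' -> {0,2}, take 2 (0->2 ok)
  t18 'y' -> {0,2}, take 2 (2->2 ok)
  t19 'y' -> {0,2}, take 0 (2->0 ok)
  t20 'y' -> {0,2}, take 2 (0->2 ok)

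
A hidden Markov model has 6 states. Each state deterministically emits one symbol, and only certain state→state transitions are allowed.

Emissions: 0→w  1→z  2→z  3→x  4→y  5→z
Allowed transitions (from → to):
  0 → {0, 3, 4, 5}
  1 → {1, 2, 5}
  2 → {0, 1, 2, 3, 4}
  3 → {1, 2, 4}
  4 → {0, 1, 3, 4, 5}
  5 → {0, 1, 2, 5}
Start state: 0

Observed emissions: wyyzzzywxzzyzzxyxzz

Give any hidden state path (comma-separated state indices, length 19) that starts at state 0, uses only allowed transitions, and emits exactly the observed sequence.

  pos 0: w in {0}, choose 0; start
  pos 1: y in {4}, choose 4; 0->4 ok
  pos 2: y in {4}, choose 4; 4->4 ok
  pos 3: z in {1,2,5}, choose 5; 4->5 ok
  pos 4: z in {1,2,5}, choose 1; 5->1 ok
  pos 5: z in {1,2,5}, choose 2; 1->2 ok
  pos 6: y in {4}, choose 4; 2->4 ok
  pos 7: w in {0}, choose 0; 4->0 ok
  pos 8: x in {3}, choose 3; 0->3 ok
  pos 9: z in {1,2,5}, choose 2; 3->2 ok
  pos 10: z in {1,2,5}, choose 2; 2->2 ok
  pos 11: y in {4}, choose 4; 2->4 ok
  pos 12: z in {1,2,5}, choose 5; 4->5 ok
  pos 13: z in {1,2,5}, choose 2; 5->2 ok
  pos 14: x in {3}, choose 3; 2->3 ok
  pos 15: y in {4}, choose 4; 3->4 ok
  pos 16: x in {3}, choose 3; 4->3 ok
  pos 17: z in {1,2,5}, choose 2; 3->2 ok
  pos 18: z in {1,2,5}, choose 2; 2->2 ok

0,4,4,5,1,2,4,0,3,2,2,4,5,2,3,4,3,2,2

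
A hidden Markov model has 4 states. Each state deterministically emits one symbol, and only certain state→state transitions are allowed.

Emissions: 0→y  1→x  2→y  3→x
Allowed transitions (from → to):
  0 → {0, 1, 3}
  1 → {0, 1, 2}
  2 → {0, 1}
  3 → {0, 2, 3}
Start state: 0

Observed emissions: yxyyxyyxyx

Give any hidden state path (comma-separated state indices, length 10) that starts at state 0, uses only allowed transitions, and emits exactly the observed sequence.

0,3,0,0,1,2,0,3,0,3

  pos 0: y in {0,2}, choose 0; start
  pos 1: x in {1,3}, choose 3; 0->3 ok
  pos 2: y in {0,2}, choose 0; 3->0 ok
  pos 3: y in {0,2}, choose 0; 0->0 ok
  pos 4: x in {1,3}, choose 1; 0->1 ok
  pos 5: y in {0,2}, choose 2; 1->2 ok
  pos 6: y in {0,2}, choose 0; 2->0 ok
  pos 7: x in {1,3}, choose 3; 0->3 ok
  pos 8: y in {0,2}, choose 0; 3->0 ok
  pos 9: x in {1,3}, choose 3; 0->3 ok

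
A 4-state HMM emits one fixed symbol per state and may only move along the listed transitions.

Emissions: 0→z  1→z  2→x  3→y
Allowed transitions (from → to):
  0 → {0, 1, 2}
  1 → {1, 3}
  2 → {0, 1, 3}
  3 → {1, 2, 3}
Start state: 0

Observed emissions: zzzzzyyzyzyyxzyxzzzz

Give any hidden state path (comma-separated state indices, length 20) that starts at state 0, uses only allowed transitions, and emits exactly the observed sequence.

0,1,1,1,1,3,3,1,3,1,3,3,2,1,3,2,0,0,0,1

  [0] z  {0,1}  => 0  start
  [1] z  {0,1}  => 1  0->1 ok
  [2] z  {0,1}  => 1  1->1 ok
  [3] z  {0,1}  => 1  1->1 ok
  [4] z  {0,1}  => 1  1->1 ok
  [5] y  {3}  => 3  1->3 ok
  [6] y  {3}  => 3  3->3 ok
  [7] z  {0,1}  => 1  3->1 ok
  [8] y  {3}  => 3  1->3 ok
  [9] z  {0,1}  => 1  3->1 ok
  [10] y  {3}  => 3  1->3 ok
  [11] y  {3}  => 3  3->3 ok
  [12] x  {2}  => 2  3->2 ok
  [13] z  {0,1}  => 1  2->1 ok
  [14] y  {3}  => 3  1->3 ok
  [15] x  {2}  => 2  3->2 ok
  [16] z  {0,1}  => 0  2->0 ok
  [17] z  {0,1}  => 0  0->0 ok
  [18] z  {0,1}  => 0  0->0 ok
  [19] z  {0,1}  => 1  0->1 ok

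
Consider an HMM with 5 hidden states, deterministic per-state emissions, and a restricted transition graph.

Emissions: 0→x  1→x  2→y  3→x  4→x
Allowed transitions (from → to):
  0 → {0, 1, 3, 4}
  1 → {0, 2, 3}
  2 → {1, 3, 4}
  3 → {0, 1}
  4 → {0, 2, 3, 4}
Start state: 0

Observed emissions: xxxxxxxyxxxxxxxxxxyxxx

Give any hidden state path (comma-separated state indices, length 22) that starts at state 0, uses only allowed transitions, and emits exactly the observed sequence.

0,3,0,3,0,3,1,2,4,0,3,0,3,0,0,0,0,4,2,4,3,0

  t0 'x' -> {0,1,3,4}, take 0 (start)
  t1 'x' -> {0,1,3,4}, take 3 (0->3 ok)
  t2 'x' -> {0,1,3,4}, take 0 (3->0 ok)
  t3 'x' -> {0,1,3,4}, take 3 (0->3 ok)
  t4 'x' -> {0,1,3,4}, take 0 (3->0 ok)
  t5 'x' -> {0,1,3,4}, take 3 (0->3 ok)
  t6 'x' -> {0,1,3,4}, take 1 (3->1 ok)
  t7 'y' -> {2}, take 2 (1->2 ok)
  t8 'x' -> {0,1,3,4}, take 4 (2->4 ok)
  t9 'x' -> {0,1,3,4}, take 0 (4->0 ok)
  t10 'x' -> {0,1,3,4}, take 3 (0->3 ok)
  t11 'x' -> {0,1,3,4}, take 0 (3->0 ok)
  t12 'x' -> {0,1,3,4}, take 3 (0->3 ok)
  t13 'x' -> {0,1,3,4}, take 0 (3->0 ok)
  t14 'x' -> {0,1,3,4}, take 0 (0->0 ok)
  t15 'x' -> {0,1,3,4}, take 0 (0->0 ok)
  t16 'x' -> {0,1,3,4}, take 0 (0->0 ok)
  t17 'x' -> {0,1,3,4}, take 4 (0->4 ok)
  t18 'y' -> {2}, take 2 (4->2 ok)
  t19 'x' -> {0,1,3,4}, take 4 (2->4 ok)
  t20 'x' -> {0,1,3,4}, take 3 (4->3 ok)
  t21 'x' -> {0,1,3,4}, take 0 (3->0 ok)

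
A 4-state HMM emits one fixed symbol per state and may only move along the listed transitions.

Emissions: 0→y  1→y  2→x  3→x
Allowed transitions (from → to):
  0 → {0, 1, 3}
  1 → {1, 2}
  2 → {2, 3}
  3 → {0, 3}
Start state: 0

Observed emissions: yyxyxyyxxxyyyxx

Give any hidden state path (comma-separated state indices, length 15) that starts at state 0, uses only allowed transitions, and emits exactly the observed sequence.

  t0 'y' -> {0,1}, take 0 (start)
  t1 'y' -> {0,1}, take 0 (0->0 ok)
  t2 'x' -> {2,3}, take 3 (0->3 ok)
  t3 'y' -> {0,1}, take 0 (3->0 ok)
  t4 'x' -> {2,3}, take 3 (0->3 ok)
  t5 'y' -> {0,1}, take 0 (3->0 ok)
  t6 'y' -> {0,1}, take 1 (0->1 ok)
  t7 'x' -> {2,3}, take 2 (1->2 ok)
  t8 'x' -> {2,3}, take 3 (2->3 ok)
  t9 'x' -> {2,3}, take 3 (3->3 ok)
  t10 'y' -> {0,1}, take 0 (3->0 ok)
  t11 'y' -> {0,1}, take 0 (0->0 ok)
  t12 'y' -> {0,1}, take 0 (0->0 ok)
  t13 'x' -> {2,3}, take 3 (0->3 ok)
  t14 'x' -> {2,3}, take 3 (3->3 ok)

0,0,3,0,3,0,1,2,3,3,0,0,0,3,3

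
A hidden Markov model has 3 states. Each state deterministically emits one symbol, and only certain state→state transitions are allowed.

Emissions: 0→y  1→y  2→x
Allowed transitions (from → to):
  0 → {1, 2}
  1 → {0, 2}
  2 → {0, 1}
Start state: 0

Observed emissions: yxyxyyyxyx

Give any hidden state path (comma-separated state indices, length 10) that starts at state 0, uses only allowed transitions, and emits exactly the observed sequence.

  t0 'y' -> {0,1}, take 0 (start)
  t1 'x' -> {2}, take 2 (0->2 ok)
  t2 'y' -> {0,1}, take 1 (2->1 ok)
  t3 'x' -> {2}, take 2 (1->2 ok)
  t4 'y' -> {0,1}, take 1 (2->1 ok)
  t5 'y' -> {0,1}, take 0 (1->0 ok)
  t6 'y' -> {0,1}, take 1 (0->1 ok)
  t7 'x' -> {2}, take 2 (1->2 ok)
  t8 'y' -> {0,1}, take 0 (2->0 ok)
  t9 'x' -> {2}, take 2 (0->2 ok)

0,2,1,2,1,0,1,2,0,2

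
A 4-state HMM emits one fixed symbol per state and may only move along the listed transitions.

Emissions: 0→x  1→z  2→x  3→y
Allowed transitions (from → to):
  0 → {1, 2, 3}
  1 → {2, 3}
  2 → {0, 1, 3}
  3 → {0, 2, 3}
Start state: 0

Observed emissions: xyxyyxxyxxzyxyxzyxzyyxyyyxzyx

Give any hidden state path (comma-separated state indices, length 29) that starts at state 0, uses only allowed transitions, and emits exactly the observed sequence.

0,3,0,3,3,0,2,3,0,2,1,3,0,3,0,1,3,0,1,3,3,0,3,3,3,2,1,3,0

  [0] x  {0,2}  => 0  start
  [1] y  {3}  => 3  0->3 ok
  [2] x  {0,2}  => 0  3->0 ok
  [3] y  {3}  => 3  0->3 ok
  [4] y  {3}  => 3  3->3 ok
  [5] x  {0,2}  => 0  3->0 ok
  [6] x  {0,2}  => 2  0->2 ok
  [7] y  {3}  => 3  2->3 ok
  [8] x  {0,2}  => 0  3->0 ok
  [9] x  {0,2}  => 2  0->2 ok
  [10] z  {1}  => 1  2->1 ok
  [11] y  {3}  => 3  1->3 ok
  [12] x  {0,2}  => 0  3->0 ok
  [13] y  {3}  => 3  0->3 ok
  [14] x  {0,2}  => 0  3->0 ok
  [15] z  {1}  => 1  0->1 ok
  [16] y  {3}  => 3  1->3 ok
  [17] x  {0,2}  => 0  3->0 ok
  [18] z  {1}  => 1  0->1 ok
  [19] y  {3}  => 3  1->3 ok
  [20] y  {3}  => 3  3->3 ok
  [21] x  {0,2}  => 0  3->0 ok
  [22] y  {3}  => 3  0->3 ok
  [23] y  {3}  => 3  3->3 ok
  [24] y  {3}  => 3  3->3 ok
  [25] x  {0,2}  => 2  3->2 ok
  [26] z  {1}  => 1  2->1 ok
  [27] y  {3}  => 3  1->3 ok
  [28] x  {0,2}  => 0  3->0 ok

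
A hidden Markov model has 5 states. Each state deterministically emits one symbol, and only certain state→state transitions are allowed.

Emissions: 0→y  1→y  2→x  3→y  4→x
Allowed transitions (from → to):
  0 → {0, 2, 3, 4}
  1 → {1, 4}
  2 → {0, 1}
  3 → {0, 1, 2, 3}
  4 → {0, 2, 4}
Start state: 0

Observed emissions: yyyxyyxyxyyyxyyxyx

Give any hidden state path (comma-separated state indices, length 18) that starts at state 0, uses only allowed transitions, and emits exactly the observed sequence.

0,0,0,2,1,1,4,0,2,0,3,1,4,0,3,2,1,4

  0: obs=y cand={0,1,3} pick 0 [start]
  1: obs=y cand={0,1,3} pick 0 [0->0 ok]
  2: obs=y cand={0,1,3} pick 0 [0->0 ok]
  3: obs=x cand={2,4} pick 2 [0->2 ok]
  4: obs=y cand={0,1,3} pick 1 [2->1 ok]
  5: obs=y cand={0,1,3} pick 1 [1->1 ok]
  6: obs=x cand={2,4} pick 4 [1->4 ok]
  7: obs=y cand={0,1,3} pick 0 [4->0 ok]
  8: obs=x cand={2,4} pick 2 [0->2 ok]
  9: obs=y cand={0,1,3} pick 0 [2->0 ok]
  10: obs=y cand={0,1,3} pick 3 [0->3 ok]
  11: obs=y cand={0,1,3} pick 1 [3->1 ok]
  12: obs=x cand={2,4} pick 4 [1->4 ok]
  13: obs=y cand={0,1,3} pick 0 [4->0 ok]
  14: obs=y cand={0,1,3} pick 3 [0->3 ok]
  15: obs=x cand={2,4} pick 2 [3->2 ok]
  16: obs=y cand={0,1,3} pick 1 [2->1 ok]
  17: obs=x cand={2,4} pick 4 [1->4 ok]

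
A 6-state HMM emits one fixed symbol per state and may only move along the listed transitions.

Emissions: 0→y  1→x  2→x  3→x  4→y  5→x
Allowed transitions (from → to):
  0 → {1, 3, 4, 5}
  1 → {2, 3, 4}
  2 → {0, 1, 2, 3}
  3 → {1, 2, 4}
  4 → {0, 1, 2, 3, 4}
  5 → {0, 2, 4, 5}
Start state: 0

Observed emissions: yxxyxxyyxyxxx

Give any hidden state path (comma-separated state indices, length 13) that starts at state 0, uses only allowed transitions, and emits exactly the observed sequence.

  pos 0: y in {0,4}, choose 0; start
  pos 1: x in {1,2,3,5}, choose 5; 0->5 ok
  pos 2: x in {1,2,3,5}, choose 5; 5->5 ok
  pos 3: y in {0,4}, choose 0; 5->0 ok
  pos 4: x in {1,2,3,5}, choose 3; 0->3 ok
  pos 5: x in {1,2,3,5}, choose 1; 3->1 ok
  pos 6: y in {0,4}, choose 4; 1->4 ok
  pos 7: y in {0,4}, choose 4; 4->4 ok
  pos 8: x in {1,2,3,5}, choose 3; 4->3 ok
  pos 9: y in {0,4}, choose 4; 3->4 ok
  pos 10: x in {1,2,3,5}, choose 2; 4->2 ok
  pos 11: x in {1,2,3,5}, choose 3; 2->3 ok
  pos 12: x in {1,2,3,5}, choose 1; 3->1 ok

0,5,5,0,3,1,4,4,3,4,2,3,1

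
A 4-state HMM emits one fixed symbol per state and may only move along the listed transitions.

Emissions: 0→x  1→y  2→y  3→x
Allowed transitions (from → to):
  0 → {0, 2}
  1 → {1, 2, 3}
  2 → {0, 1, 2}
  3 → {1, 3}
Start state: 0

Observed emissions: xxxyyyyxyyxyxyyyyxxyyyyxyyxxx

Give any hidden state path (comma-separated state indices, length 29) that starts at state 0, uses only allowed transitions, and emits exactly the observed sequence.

0,0,0,2,2,1,2,0,2,2,0,2,0,2,1,2,2,0,0,2,1,1,2,0,2,2,0,0,0

  t0 'x' -> {0,3}, take 0 (start)
  t1 'x' -> {0,3}, take 0 (0->0 ok)
  t2 'x' -> {0,3}, take 0 (0->0 ok)
  t3 'y' -> {1,2}, take 2 (0->2 ok)
  t4 'y' -> {1,2}, take 2 (2->2 ok)
  t5 'y' -> {1,2}, take 1 (2->1 ok)
  t6 'y' -> {1,2}, take 2 (1->2 ok)
  t7 'x' -> {0,3}, take 0 (2->0 ok)
  t8 'y' -> {1,2}, take 2 (0->2 ok)
  t9 'y' -> {1,2}, take 2 (2->2 ok)
  t10 'x' -> {0,3}, take 0 (2->0 ok)
  t11 'y' -> {1,2}, take 2 (0->2 ok)
  t12 'x' -> {0,3}, take 0 (2->0 ok)
  t13 'y' -> {1,2}, take 2 (0->2 ok)
  t14 'y' -> {1,2}, take 1 (2->1 ok)
  t15 'y' -> {1,2}, take 2 (1->2 ok)
  t16 'y' -> {1,2}, take 2 (2->2 ok)
  t17 'x' -> {0,3}, take 0 (2->0 ok)
  t18 'x' -> {0,3}, take 0 (0->0 ok)
  t19 'y' -> {1,2}, take 2 (0->2 ok)
  t20 'y' -> {1,2}, take 1 (2->1 ok)
  t21 'y' -> {1,2}, take 1 (1->1 ok)
  t22 'y' -> {1,2}, take 2 (1->2 ok)
  t23 'x' -> {0,3}, take 0 (2->0 ok)
  t24 'y' -> {1,2}, take 2 (0->2 ok)
  t25 'y' -> {1,2}, take 2 (2->2 ok)
  t26 'x' -> {0,3}, take 0 (2->0 ok)
  t27 'x' -> {0,3}, take 0 (0->0 ok)
  t28 'x' -> {0,3}, take 0 (0->0 ok)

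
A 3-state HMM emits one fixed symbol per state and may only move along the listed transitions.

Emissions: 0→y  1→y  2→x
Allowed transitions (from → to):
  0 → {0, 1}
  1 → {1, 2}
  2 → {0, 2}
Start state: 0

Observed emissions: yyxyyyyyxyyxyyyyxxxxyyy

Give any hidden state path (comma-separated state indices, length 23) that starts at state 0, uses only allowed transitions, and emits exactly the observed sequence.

0,1,2,0,0,1,1,1,2,0,1,2,0,0,1,1,2,2,2,2,0,0,0

  [0] y  {0,1}  => 0  start
  [1] y  {0,1}  => 1  0->1 ok
  [2] x  {2}  => 2  1->2 ok
  [3] y  {0,1}  => 0  2->0 ok
  [4] y  {0,1}  => 0  0->0 ok
  [5] y  {0,1}  => 1  0->1 ok
  [6] y  {0,1}  => 1  1->1 ok
  [7] y  {0,1}  => 1  1->1 ok
  [8] x  {2}  => 2  1->2 ok
  [9] y  {0,1}  => 0  2->0 ok
  [10] y  {0,1}  => 1  0->1 ok
  [11] x  {2}  => 2  1->2 ok
  [12] y  {0,1}  => 0  2->0 ok
  [13] y  {0,1}  => 0  0->0 ok
  [14] y  {0,1}  => 1  0->1 ok
  [15] y  {0,1}  => 1  1->1 ok
  [16] x  {2}  => 2  1->2 ok
  [17] x  {2}  => 2  2->2 ok
  [18] x  {2}  => 2  2->2 ok
  [19] x  {2}  => 2  2->2 ok
  [20] y  {0,1}  => 0  2->0 ok
  [21] y  {0,1}  => 0  0->0 ok
  [22] y  {0,1}  => 0  0->0 ok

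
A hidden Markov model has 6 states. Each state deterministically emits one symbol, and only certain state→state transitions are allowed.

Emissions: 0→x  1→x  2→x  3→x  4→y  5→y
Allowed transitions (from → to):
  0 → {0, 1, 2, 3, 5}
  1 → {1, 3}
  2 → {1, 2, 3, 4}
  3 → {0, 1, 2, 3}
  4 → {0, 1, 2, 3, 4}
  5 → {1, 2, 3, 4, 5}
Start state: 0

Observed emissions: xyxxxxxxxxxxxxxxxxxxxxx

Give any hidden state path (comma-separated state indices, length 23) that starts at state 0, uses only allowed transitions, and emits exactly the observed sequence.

  pos 0: x in {0,1,2,3}, choose 0; start
  pos 1: y in {4,5}, choose 5; 0->5 ok
  pos 2: x in {0,1,2,3}, choose 1; 5->1 ok
  pos 3: x in {0,1,2,3}, choose 1; 1->1 ok
  pos 4: x in {0,1,2,3}, choose 3; 1->3 ok
  pos 5: x in {0,1,2,3}, choose 1; 3->1 ok
  pos 6: x in {0,1,2,3}, choose 3; 1->3 ok
  pos 7: x in {0,1,2,3}, choose 1; 3->1 ok
  pos 8: x in {0,1,2,3}, choose 3; 1->3 ok
  pos 9: x in {0,1,2,3}, choose 2; 3->2 ok
  pos 10: x in {0,1,2,3}, choose 3; 2->3 ok
  pos 11: x in {0,1,2,3}, choose 1; 3->1 ok
  pos 12: x in {0,1,2,3}, choose 3; 1->3 ok
  pos 13: x in {0,1,2,3}, choose 0; 3->0 ok
  pos 14: x in {0,1,2,3}, choose 3; 0->3 ok
  pos 15: x in {0,1,2,3}, choose 3; 3->3 ok
  pos 16: x in {0,1,2,3}, choose 3; 3->3 ok
  pos 17: x in {0,1,2,3}, choose 1; 3->1 ok
  pos 18: x in {0,1,2,3}, choose 3; 1->3 ok
  pos 19: x in {0,1,2,3}, choose 1; 3->1 ok
  pos 20: x in {0,1,2,3}, choose 3; 1->3 ok
  pos 21: x in {0,1,2,3}, choose 2; 3->2 ok
  pos 22: x in {0,1,2,3}, choose 1; 2->1 ok

0,5,1,1,3,1,3,1,3,2,3,1,3,0,3,3,3,1,3,1,3,2,1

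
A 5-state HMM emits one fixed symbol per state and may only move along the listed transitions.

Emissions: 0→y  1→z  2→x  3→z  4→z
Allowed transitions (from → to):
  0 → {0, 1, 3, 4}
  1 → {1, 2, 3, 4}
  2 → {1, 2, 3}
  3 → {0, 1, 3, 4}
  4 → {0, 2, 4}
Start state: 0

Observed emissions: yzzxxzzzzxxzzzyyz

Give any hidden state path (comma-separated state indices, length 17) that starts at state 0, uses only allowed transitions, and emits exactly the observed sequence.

  pos 0: y in {0}, choose 0; start
  pos 1: z in {1,3,4}, choose 4; 0->4 ok
  pos 2: z in {1,3,4}, choose 4; 4->4 ok
  pos 3: x in {2}, choose 2; 4->2 ok
  pos 4: x in {2}, choose 2; 2->2 ok
  pos 5: z in {1,3,4}, choose 3; 2->3 ok
  pos 6: z in {1,3,4}, choose 3; 3->3 ok
  pos 7: z in {1,3,4}, choose 4; 3->4 ok
  pos 8: z in {1,3,4}, choose 4; 4->4 ok
  pos 9: x in {2}, choose 2; 4->2 ok
  pos 10: x in {2}, choose 2; 2->2 ok
  pos 11: z in {1,3,4}, choose 3; 2->3 ok
  pos 12: z in {1,3,4}, choose 3; 3->3 ok
  pos 13: z in {1,3,4}, choose 4; 3->4 ok
  pos 14: y in {0}, choose 0; 4->0 ok
  pos 15: y in {0}, choose 0; 0->0 ok
  pos 16: z in {1,3,4}, choose 4; 0->4 ok

0,4,4,2,2,3,3,4,4,2,2,3,3,4,0,0,4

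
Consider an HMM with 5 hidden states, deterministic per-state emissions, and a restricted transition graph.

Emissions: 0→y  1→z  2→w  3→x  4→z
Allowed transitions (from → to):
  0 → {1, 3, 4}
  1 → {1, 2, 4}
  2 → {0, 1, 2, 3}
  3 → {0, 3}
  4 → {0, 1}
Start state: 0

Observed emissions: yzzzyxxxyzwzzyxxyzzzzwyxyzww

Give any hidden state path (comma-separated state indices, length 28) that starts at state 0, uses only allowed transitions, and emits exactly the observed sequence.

  pos 0: y in {0}, choose 0; start
  pos 1: z in {1,4}, choose 1; 0->1 ok
  pos 2: z in {1,4}, choose 1; 1->1 ok
  pos 3: z in {1,4}, choose 4; 1->4 ok
  pos 4: y in {0}, choose 0; 4->0 ok
  pos 5: x in {3}, choose 3; 0->3 ok
  pos 6: x in {3}, choose 3; 3->3 ok
  pos 7: x in {3}, choose 3; 3->3 ok
  pos 8: y in {0}, choose 0; 3->0 ok
  pos 9: z in {1,4}, choose 1; 0->1 ok
  pos 10: w in {2}, choose 2; 1->2 ok
  pos 11: z in {1,4}, choose 1; 2->1 ok
  pos 12: z in {1,4}, choose 4; 1->4 ok
  pos 13: y in {0}, choose 0; 4->0 ok
  pos 14: x in {3}, choose 3; 0->3 ok
  pos 15: x in {3}, choose 3; 3->3 ok
  pos 16: y in {0}, choose 0; 3->0 ok
  pos 17: z in {1,4}, choose 4; 0->4 ok
  pos 18: z in {1,4}, choose 1; 4->1 ok
  pos 19: z in {1,4}, choose 1; 1->1 ok
  pos 20: z in {1,4}, choose 1; 1->1 ok
  pos 21: w in {2}, choose 2; 1->2 ok
  pos 22: y in {0}, choose 0; 2->0 ok
  pos 23: x in {3}, choose 3; 0->3 ok
  pos 24: y in {0}, choose 0; 3->0 ok
  pos 25: z in {1,4}, choose 1; 0->1 ok
  pos 26: w in {2}, choose 2; 1->2 ok
  pos 27: w in {2}, choose 2; 2->2 ok

0,1,1,4,0,3,3,3,0,1,2,1,4,0,3,3,0,4,1,1,1,2,0,3,0,1,2,2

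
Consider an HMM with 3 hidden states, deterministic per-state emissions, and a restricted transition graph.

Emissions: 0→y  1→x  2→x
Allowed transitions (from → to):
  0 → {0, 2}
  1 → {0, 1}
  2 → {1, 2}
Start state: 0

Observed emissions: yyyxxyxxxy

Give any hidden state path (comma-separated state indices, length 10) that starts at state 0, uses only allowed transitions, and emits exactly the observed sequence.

  t0 'y' -> {0}, take 0 (start)
  t1 'y' -> {0}, take 0 (0->0 ok)
  t2 'y' -> {0}, take 0 (0->0 ok)
  t3 'x' -> {1,2}, take 2 (0->2 ok)
  t4 'x' -> {1,2}, take 1 (2->1 ok)
  t5 'y' -> {0}, take 0 (1->0 ok)
  t6 'x' -> {1,2}, take 2 (0->2 ok)
  t7 'x' -> {1,2}, take 2 (2->2 ok)
  t8 'x' -> {1,2}, take 1 (2->1 ok)
  t9 'y' -> {0}, take 0 (1->0 ok)

0,0,0,2,1,0,2,2,1,0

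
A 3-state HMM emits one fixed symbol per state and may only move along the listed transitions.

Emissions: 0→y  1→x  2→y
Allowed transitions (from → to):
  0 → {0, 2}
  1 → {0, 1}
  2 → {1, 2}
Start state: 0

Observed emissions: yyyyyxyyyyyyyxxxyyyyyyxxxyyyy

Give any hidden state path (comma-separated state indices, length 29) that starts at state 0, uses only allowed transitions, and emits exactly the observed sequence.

0,0,0,0,2,1,0,2,2,2,2,2,2,1,1,1,0,0,0,0,2,2,1,1,1,0,0,0,2

  [0] y  {0,2}  => 0  start
  [1] y  {0,2}  => 0  0->0 ok
  [2] y  {0,2}  => 0  0->0 ok
  [3] y  {0,2}  => 0  0->0 ok
  [4] y  {0,2}  => 2  0->2 ok
  [5] x  {1}  => 1  2->1 ok
  [6] y  {0,2}  => 0  1->0 ok
  [7] y  {0,2}  => 2  0->2 ok
  [8] y  {0,2}  => 2  2->2 ok
  [9] y  {0,2}  => 2  2->2 ok
  [10] y  {0,2}  => 2  2->2 ok
  [11] y  {0,2}  => 2  2->2 ok
  [12] y  {0,2}  => 2  2->2 ok
  [13] x  {1}  => 1  2->1 ok
  [14] x  {1}  => 1  1->1 ok
  [15] x  {1}  => 1  1->1 ok
  [16] y  {0,2}  => 0  1->0 ok
  [17] y  {0,2}  => 0  0->0 ok
  [18] y  {0,2}  => 0  0->0 ok
  [19] y  {0,2}  => 0  0->0 ok
  [20] y  {0,2}  => 2  0->2 ok
  [21] y  {0,2}  => 2  2->2 ok
  [22] x  {1}  => 1  2->1 ok
  [23] x  {1}  => 1  1->1 ok
  [24] x  {1}  => 1  1->1 ok
  [25] y  {0,2}  => 0  1->0 ok
  [26] y  {0,2}  => 0  0->0 ok
  [27] y  {0,2}  => 0  0->0 ok
  [28] y  {0,2}  => 2  0->2 ok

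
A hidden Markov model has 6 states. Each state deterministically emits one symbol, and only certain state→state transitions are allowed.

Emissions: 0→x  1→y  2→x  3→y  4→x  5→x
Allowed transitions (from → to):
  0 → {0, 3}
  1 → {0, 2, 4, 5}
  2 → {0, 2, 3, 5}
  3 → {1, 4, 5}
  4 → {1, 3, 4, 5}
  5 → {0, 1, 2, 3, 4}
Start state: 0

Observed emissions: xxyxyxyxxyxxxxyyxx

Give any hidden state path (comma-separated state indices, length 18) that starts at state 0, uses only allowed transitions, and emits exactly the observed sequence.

  t0 'x' -> {0,2,4,5}, take 0 (start)
  t1 'x' -> {0,2,4,5}, take 0 (0->0 ok)
  t2 'y' -> {1,3}, take 3 (0->3 ok)
  t3 'x' -> {0,2,4,5}, take 5 (3->5 ok)
  t4 'y' -> {1,3}, take 3 (5->3 ok)
  t5 'x' -> {0,2,4,5}, take 5 (3->5 ok)
  t6 'y' -> {1,3}, take 1 (5->1 ok)
  t7 'x' -> {0,2,4,5}, take 0 (1->0 ok)
  t8 'x' -> {0,2,4,5}, take 0 (0->0 ok)
  t9 'y' -> {1,3}, take 3 (0->3 ok)
  t10 'x' -> {0,2,4,5}, take 5 (3->5 ok)
  t11 'x' -> {0,2,4,5}, take 2 (5->2 ok)
  t12 'x' -> {0,2,4,5}, take 0 (2->0 ok)
  t13 'x' -> {0,2,4,5}, take 0 (0->0 ok)
  t14 'y' -> {1,3}, take 3 (0->3 ok)
  t15 'y' -> {1,3}, take 1 (3->1 ok)
  t16 'x' -> {0,2,4,5}, take 2 (1->2 ok)
  t17 'x' -> {0,2,4,5}, take 2 (2->2 ok)

0,0,3,5,3,5,1,0,0,3,5,2,0,0,3,1,2,2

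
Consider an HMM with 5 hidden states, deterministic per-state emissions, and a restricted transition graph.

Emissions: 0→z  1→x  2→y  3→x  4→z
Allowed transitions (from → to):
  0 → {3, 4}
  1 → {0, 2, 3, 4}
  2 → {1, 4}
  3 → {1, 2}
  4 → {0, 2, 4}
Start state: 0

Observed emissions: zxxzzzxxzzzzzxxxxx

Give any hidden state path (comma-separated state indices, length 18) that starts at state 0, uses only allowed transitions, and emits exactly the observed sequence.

  [0] z  {0,4}  => 0  start
  [1] x  {1,3}  => 3  0->3 ok
  [2] x  {1,3}  => 1  3->1 ok
  [3] z  {0,4}  => 0  1->0 ok
  [4] z  {0,4}  => 4  0->4 ok
  [5] z  {0,4}  => 0  4->0 ok
  [6] x  {1,3}  => 3  0->3 ok
  [7] x  {1,3}  => 1  3->1 ok
  [8] z  {0,4}  => 0  1->0 ok
  [9] z  {0,4}  => 4  0->4 ok
  [10] z  {0,4}  => 4  4->4 ok
  [11] z  {0,4}  => 4  4->4 ok
  [12] z  {0,4}  => 0  4->0 ok
  [13] x  {1,3}  => 3  0->3 ok
  [14] x  {1,3}  => 1  3->1 ok
  [15] x  {1,3}  => 3  1->3 ok
  [16] x  {1,3}  => 1  3->1 ok
  [17] x  {1,3}  => 3  1->3 ok

0,3,1,0,4,0,3,1,0,4,4,4,0,3,1,3,1,3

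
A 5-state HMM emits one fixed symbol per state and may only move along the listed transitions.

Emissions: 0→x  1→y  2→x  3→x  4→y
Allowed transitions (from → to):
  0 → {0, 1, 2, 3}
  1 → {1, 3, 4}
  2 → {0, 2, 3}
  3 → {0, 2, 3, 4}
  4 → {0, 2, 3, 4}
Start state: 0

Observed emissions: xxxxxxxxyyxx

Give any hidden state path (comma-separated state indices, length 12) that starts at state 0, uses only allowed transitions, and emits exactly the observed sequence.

  pos 0: x in {0,2,3}, choose 0; start
  pos 1: x in {0,2,3}, choose 3; 0->3 ok
  pos 2: x in {0,2,3}, choose 0; 3->0 ok
  pos 3: x in {0,2,3}, choose 2; 0->2 ok
  pos 4: x in {0,2,3}, choose 2; 2->2 ok
  pos 5: x in {0,2,3}, choose 0; 2->0 ok
  pos 6: x in {0,2,3}, choose 2; 0->2 ok
  pos 7: x in {0,2,3}, choose 0; 2->0 ok
  pos 8: y in {1,4}, choose 1; 0->1 ok
  pos 9: y in {1,4}, choose 1; 1->1 ok
  pos 10: x in {0,2,3}, choose 3; 1->3 ok
  pos 11: x in {0,2,3}, choose 2; 3->2 ok

0,3,0,2,2,0,2,0,1,1,3,2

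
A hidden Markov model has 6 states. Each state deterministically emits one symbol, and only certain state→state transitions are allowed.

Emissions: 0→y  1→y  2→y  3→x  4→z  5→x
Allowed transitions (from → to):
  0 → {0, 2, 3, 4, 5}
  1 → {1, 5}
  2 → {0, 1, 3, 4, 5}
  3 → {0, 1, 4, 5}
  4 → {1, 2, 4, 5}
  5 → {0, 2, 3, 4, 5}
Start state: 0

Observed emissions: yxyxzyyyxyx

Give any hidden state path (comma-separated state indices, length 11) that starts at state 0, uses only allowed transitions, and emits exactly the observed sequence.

  [0] y  {0,1,2}  => 0  start
  [1] x  {3,5}  => 5  0->5 ok
  [2] y  {0,1,2}  => 2  5->2 ok
  [3] x  {3,5}  => 5  2->5 ok
  [4] z  {4}  => 4  5->4 ok
  [5] y  {0,1,2}  => 1  4->1 ok
  [6] y  {0,1,2}  => 1  1->1 ok
  [7] y  {0,1,2}  => 1  1->1 ok
  [8] x  {3,5}  => 5  1->5 ok
  [9] y  {0,1,2}  => 2  5->2 ok
  [10] x  {3,5}  => 5  2->5 ok

0,5,2,5,4,1,1,1,5,2,5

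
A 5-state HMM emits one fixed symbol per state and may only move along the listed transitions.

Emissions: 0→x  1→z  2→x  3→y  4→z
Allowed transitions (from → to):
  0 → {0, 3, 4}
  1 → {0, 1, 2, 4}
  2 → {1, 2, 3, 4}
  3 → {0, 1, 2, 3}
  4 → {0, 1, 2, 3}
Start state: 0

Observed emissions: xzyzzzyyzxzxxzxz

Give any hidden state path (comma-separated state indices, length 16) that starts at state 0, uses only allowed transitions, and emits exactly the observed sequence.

  pos 0: x in {0,2}, choose 0; start
  pos 1: z in {1,4}, choose 4; 0->4 ok
  pos 2: y in {3}, choose 3; 4->3 ok
  pos 3: z in {1,4}, choose 1; 3->1 ok
  pos 4: z in {1,4}, choose 1; 1->1 ok
  pos 5: z in {1,4}, choose 4; 1->4 ok
  pos 6: y in {3}, choose 3; 4->3 ok
  pos 7: y in {3}, choose 3; 3->3 ok
  pos 8: z in {1,4}, choose 1; 3->1 ok
  pos 9: x in {0,2}, choose 2; 1->2 ok
  pos 10: z in {1,4}, choose 1; 2->1 ok
  pos 11: x in {0,2}, choose 2; 1->2 ok
  pos 12: x in {0,2}, choose 2; 2->2 ok
  pos 13: z in {1,4}, choose 1; 2->1 ok
  pos 14: x in {0,2}, choose 2; 1->2 ok
  pos 15: z in {1,4}, choose 4; 2->4 ok

0,4,3,1,1,4,3,3,1,2,1,2,2,1,2,4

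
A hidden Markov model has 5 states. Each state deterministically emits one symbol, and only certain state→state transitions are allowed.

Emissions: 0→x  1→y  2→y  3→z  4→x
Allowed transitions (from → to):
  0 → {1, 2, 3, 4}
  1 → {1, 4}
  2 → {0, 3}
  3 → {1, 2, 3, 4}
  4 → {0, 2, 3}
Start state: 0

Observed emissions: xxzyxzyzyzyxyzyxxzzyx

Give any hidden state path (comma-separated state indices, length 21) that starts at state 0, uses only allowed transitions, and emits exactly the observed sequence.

  [0] x  {0,4}  => 0  start
  [1] x  {0,4}  => 4  0->4 ok
  [2] z  {3}  => 3  4->3 ok
  [3] y  {1,2}  => 1  3->1 ok
  [4] x  {0,4}  => 4  1->4 ok
  [5] z  {3}  => 3  4->3 ok
  [6] y  {1,2}  => 2  3->2 ok
  [7] z  {3}  => 3  2->3 ok
  [8] y  {1,2}  => 2  3->2 ok
  [9] z  {3}  => 3  2->3 ok
  [10] y  {1,2}  => 2  3->2 ok
  [11] x  {0,4}  => 0  2->0 ok
  [12] y  {1,2}  => 2  0->2 ok
  [13] z  {3}  => 3  2->3 ok
  [14] y  {1,2}  => 2  3->2 ok
  [15] x  {0,4}  => 0  2->0 ok
  [16] x  {0,4}  => 4  0->4 ok
  [17] z  {3}  => 3  4->3 ok
  [18] z  {3}  => 3  3->3 ok
  [19] y  {1,2}  => 1  3->1 ok
  [20] x  {0,4}  => 4  1->4 ok

0,4,3,1,4,3,2,3,2,3,2,0,2,3,2,0,4,3,3,1,4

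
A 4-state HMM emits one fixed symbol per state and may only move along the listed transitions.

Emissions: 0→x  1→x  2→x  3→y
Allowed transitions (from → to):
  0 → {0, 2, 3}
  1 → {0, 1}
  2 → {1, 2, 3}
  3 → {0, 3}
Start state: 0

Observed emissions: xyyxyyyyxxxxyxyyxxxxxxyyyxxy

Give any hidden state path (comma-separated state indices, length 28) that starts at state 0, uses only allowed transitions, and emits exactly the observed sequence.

0,3,3,0,3,3,3,3,0,2,2,2,3,0,3,3,0,2,1,1,0,0,3,3,3,0,2,3

  0: obs=x cand={0,1,2} pick 0 [start]
  1: obs=y cand={3} pick 3 [0->3 ok]
  2: obs=y cand={3} pick 3 [3->3 ok]
  3: obs=x cand={0,1,2} pick 0 [3->0 ok]
  4: obs=y cand={3} pick 3 [0->3 ok]
  5: obs=y cand={3} pick 3 [3->3 ok]
  6: obs=y cand={3} pick 3 [3->3 ok]
  7: obs=y cand={3} pick 3 [3->3 ok]
  8: obs=x cand={0,1,2} pick 0 [3->0 ok]
  9: obs=x cand={0,1,2} pick 2 [0->2 ok]
  10: obs=x cand={0,1,2} pick 2 [2->2 ok]
  11: obs=x cand={0,1,2} pick 2 [2->2 ok]
  12: obs=y cand={3} pick 3 [2->3 ok]
  13: obs=x cand={0,1,2} pick 0 [3->0 ok]
  14: obs=y cand={3} pick 3 [0->3 ok]
  15: obs=y cand={3} pick 3 [3->3 ok]
  16: obs=x cand={0,1,2} pick 0 [3->0 ok]
  17: obs=x cand={0,1,2} pick 2 [0->2 ok]
  18: obs=x cand={0,1,2} pick 1 [2->1 ok]
  19: obs=x cand={0,1,2} pick 1 [1->1 ok]
  20: obs=x cand={0,1,2} pick 0 [1->0 ok]
  21: obs=x cand={0,1,2} pick 0 [0->0 ok]
  22: obs=y cand={3} pick 3 [0->3 ok]
  23: obs=y cand={3} pick 3 [3->3 ok]
  24: obs=y cand={3} pick 3 [3->3 ok]
  25: obs=x cand={0,1,2} pick 0 [3->0 ok]
  26: obs=x cand={0,1,2} pick 2 [0->2 ok]
  27: obs=y cand={3} pick 3 [2->3 ok]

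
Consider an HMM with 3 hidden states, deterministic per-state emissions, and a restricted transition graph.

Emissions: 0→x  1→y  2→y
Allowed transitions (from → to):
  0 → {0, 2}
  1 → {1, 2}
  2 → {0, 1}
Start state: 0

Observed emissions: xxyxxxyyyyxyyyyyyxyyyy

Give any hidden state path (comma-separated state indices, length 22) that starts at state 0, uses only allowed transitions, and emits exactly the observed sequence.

0,0,2,0,0,0,2,1,1,2,0,2,1,1,1,1,2,0,2,1,1,1

  0: obs=x cand={0} pick 0 [start]
  1: obs=x cand={0} pick 0 [0->0 ok]
  2: obs=y cand={1,2} pick 2 [0->2 ok]
  3: obs=x cand={0} pick 0 [2->0 ok]
  4: obs=x cand={0} pick 0 [0->0 ok]
  5: obs=x cand={0} pick 0 [0->0 ok]
  6: obs=y cand={1,2} pick 2 [0->2 ok]
  7: obs=y cand={1,2} pick 1 [2->1 ok]
  8: obs=y cand={1,2} pick 1 [1->1 ok]
  9: obs=y cand={1,2} pick 2 [1->2 ok]
  10: obs=x cand={0} pick 0 [2->0 ok]
  11: obs=y cand={1,2} pick 2 [0->2 ok]
  12: obs=y cand={1,2} pick 1 [2->1 ok]
  13: obs=y cand={1,2} pick 1 [1->1 ok]
  14: obs=y cand={1,2} pick 1 [1->1 ok]
  15: obs=y cand={1,2} pick 1 [1->1 ok]
  16: obs=y cand={1,2} pick 2 [1->2 ok]
  17: obs=x cand={0} pick 0 [2->0 ok]
  18: obs=y cand={1,2} pick 2 [0->2 ok]
  19: obs=y cand={1,2} pick 1 [2->1 ok]
  20: obs=y cand={1,2} pick 1 [1->1 ok]
  21: obs=y cand={1,2} pick 1 [1->1 ok]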